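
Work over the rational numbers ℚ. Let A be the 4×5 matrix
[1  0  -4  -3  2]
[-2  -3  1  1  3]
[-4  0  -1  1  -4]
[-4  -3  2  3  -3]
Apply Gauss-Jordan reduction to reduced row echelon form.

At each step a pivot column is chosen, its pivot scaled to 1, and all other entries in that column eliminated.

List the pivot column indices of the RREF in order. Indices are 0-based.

step 1: normalize row 0 (÷1) = (1, 0, -4, -3, 2)
  row 1: subtract -2×row0 = (0, -3, -7, -5, 7)
  row 2: subtract -4×row0 = (0, 0, -17, -11, 4)
  row 3: subtract -4×row0 = (0, -3, -14, -9, 5)
step 2: normalize row 1 (÷-3) = (0, 1, 7/3, 5/3, -7/3)
  row 3: subtract -3×row1 = (0, 0, -7, -4, -2)
step 3: normalize row 2 (÷-17) = (0, 0, 1, 11/17, -4/17)
  row 0: subtract -4×row2 = (1, 0, 0, -7/17, 18/17)
  row 1: subtract 7/3×row2 = (0, 1, 0, 8/51, -91/51)
  row 3: subtract -7×row2 = (0, 0, 0, 9/17, -62/17)
step 4: normalize row 3 (÷9/17) = (0, 0, 0, 1, -62/9)
  row 0: subtract -7/17×row3 = (1, 0, 0, 0, -16/9)
  row 1: subtract 8/51×row3 = (0, 1, 0, 0, -19/27)
  row 2: subtract 11/17×row3 = (0, 0, 1, 0, 38/9)

pivot columns: 0, 1, 2, 3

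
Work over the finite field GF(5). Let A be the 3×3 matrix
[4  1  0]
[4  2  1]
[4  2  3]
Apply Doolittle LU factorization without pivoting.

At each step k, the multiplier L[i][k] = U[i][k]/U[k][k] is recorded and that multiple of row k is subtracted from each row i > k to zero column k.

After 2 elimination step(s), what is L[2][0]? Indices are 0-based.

[col 0] pivot 4
  R1 -= 1*R0 → (0, 1, 1)  (L[1][0] := 1)
  R2 -= 1*R0 → (0, 1, 3)  (L[2][0] := 1)
[col 1] pivot 1
  R2 -= 1*R1 → (0, 0, 2)  (L[2][1] := 1)

L[2][0] = 1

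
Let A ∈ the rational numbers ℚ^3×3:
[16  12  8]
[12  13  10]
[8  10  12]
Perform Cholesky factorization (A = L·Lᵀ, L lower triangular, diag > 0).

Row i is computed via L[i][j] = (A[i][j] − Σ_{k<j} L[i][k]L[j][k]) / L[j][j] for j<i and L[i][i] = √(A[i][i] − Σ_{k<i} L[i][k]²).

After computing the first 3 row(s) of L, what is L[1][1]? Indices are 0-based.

L[1][1] = 2

Step 1: L[0][0] = √(16) = 4.
  L[1][0] = (12) / L[0][0] = 3.
Step 2: L[1][1] = √(4) = 2.
  L[2][0] = (8) / L[0][0] = 2.
  L[2][1] = (4) / L[1][1] = 2.
Step 3: L[2][2] = √(4) = 2.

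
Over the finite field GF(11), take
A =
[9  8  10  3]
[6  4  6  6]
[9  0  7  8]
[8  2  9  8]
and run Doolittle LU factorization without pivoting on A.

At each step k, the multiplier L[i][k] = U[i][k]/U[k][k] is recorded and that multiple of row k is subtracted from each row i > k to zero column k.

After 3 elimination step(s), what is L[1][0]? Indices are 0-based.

k=0: U[0][0]=9
  eliminate (1,0): mult=8, new row 1: (0, 6, 3, 4); set L[1][0]=8
  eliminate (2,0): mult=1, new row 2: (0, 3, 8, 5); set L[2][0]=1
  eliminate (3,0): mult=7, new row 3: (0, 1, 5, 9); set L[3][0]=7
k=1: U[1][1]=6
  eliminate (2,1): mult=6, new row 2: (0, 0, 1, 3); set L[2][1]=6
  eliminate (3,1): mult=2, new row 3: (0, 0, 10, 1); set L[3][1]=2
k=2: U[2][2]=1
  eliminate (3,2): mult=10, new row 3: (0, 0, 0, 4); set L[3][2]=10

L[1][0] = 8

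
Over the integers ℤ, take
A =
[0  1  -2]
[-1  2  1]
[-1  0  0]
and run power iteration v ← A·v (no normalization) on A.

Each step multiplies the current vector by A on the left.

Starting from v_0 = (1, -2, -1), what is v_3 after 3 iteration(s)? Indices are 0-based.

v_0 = (1, -2, -1).
v_1 = A·v_0 = (0, -6, -1).
v_2 = A·v_1 = (-4, -13, 0).
v_3 = A·v_2 = (-13, -22, 4).

v_3 = (-13, -22, 4)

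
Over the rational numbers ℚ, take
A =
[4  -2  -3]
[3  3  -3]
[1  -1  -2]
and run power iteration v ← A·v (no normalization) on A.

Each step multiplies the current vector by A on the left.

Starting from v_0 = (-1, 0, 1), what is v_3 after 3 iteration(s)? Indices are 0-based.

v_0 = (-1, 0, 1).
v_1 = A·v_0 = (-7, -6, -3).
v_2 = A·v_1 = (-7, -30, 5).
v_3 = A·v_2 = (17, -126, 13).

v_3 = (17, -126, 13)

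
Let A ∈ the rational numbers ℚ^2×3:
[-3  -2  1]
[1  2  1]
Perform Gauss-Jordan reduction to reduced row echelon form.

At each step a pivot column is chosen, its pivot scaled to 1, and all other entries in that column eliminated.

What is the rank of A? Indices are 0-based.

step 1: normalize row 0 (÷-3) = (1, 2/3, -1/3)
  row 1: subtract 1×row0 = (0, 4/3, 4/3)
step 2: normalize row 1 (÷4/3) = (0, 1, 1)
  row 0: subtract 2/3×row1 = (1, 0, -1)

rank = 2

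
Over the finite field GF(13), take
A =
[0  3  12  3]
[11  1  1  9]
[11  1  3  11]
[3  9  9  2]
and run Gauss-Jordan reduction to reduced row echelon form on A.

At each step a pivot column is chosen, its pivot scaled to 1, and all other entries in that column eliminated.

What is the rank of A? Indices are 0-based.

rank = 4

step 1: exchange rows 0,1
step 1: normalize row 0 (÷11) = (1, 6, 6, 2)
  row 2: subtract 11×row0 = (0, 0, 2, 2)
  row 3: subtract 3×row0 = (0, 4, 4, 9)
step 2: normalize row 1 (÷3) = (0, 1, 4, 1)
  row 0: subtract 6×row1 = (1, 0, 8, 9)
  row 3: subtract 4×row1 = (0, 0, 1, 5)
step 3: normalize row 2 (÷2) = (0, 0, 1, 1)
  row 0: subtract 8×row2 = (1, 0, 0, 1)
  row 1: subtract 4×row2 = (0, 1, 0, 10)
  row 3: subtract 1×row2 = (0, 0, 0, 4)
step 4: normalize row 3 (÷4) = (0, 0, 0, 1)
  row 0: subtract 1×row3 = (1, 0, 0, 0)
  row 1: subtract 10×row3 = (0, 1, 0, 0)
  row 2: subtract 1×row3 = (0, 0, 1, 0)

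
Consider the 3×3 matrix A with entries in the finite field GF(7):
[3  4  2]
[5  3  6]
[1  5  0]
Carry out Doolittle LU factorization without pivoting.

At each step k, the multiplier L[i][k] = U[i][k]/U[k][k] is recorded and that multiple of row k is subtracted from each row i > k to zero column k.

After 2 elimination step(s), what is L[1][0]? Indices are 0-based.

L[1][0] = 4

k=0: U[0][0]=3
  eliminate (1,0): mult=4, new row 1: (0, 1, 5); set L[1][0]=4
  eliminate (2,0): mult=5, new row 2: (0, 6, 4); set L[2][0]=5
k=1: U[1][1]=1
  eliminate (2,1): mult=6, new row 2: (0, 0, 2); set L[2][1]=6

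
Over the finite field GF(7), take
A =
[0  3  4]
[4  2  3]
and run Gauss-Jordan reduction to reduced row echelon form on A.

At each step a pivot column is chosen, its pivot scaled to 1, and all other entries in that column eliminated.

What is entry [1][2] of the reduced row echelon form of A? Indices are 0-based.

step 1: exchange rows 0,1
step 1: normalize row 0 (÷4) = (1, 4, 6)
step 2: normalize row 1 (÷3) = (0, 1, 6)
  row 0: subtract 4×row1 = (1, 0, 3)

M[1][2] = 6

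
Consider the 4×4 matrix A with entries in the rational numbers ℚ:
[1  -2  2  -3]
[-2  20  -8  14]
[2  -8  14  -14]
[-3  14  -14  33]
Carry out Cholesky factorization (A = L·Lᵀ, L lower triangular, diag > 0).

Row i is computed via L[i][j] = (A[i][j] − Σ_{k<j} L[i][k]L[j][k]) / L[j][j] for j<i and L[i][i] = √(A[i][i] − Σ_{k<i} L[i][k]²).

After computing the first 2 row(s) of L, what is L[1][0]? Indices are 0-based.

Step 1: L[0][0] = √(1) = 1.
  L[1][0] = (-2) / L[0][0] = -2.
Step 2: L[1][1] = √(16) = 4.

L[1][0] = -2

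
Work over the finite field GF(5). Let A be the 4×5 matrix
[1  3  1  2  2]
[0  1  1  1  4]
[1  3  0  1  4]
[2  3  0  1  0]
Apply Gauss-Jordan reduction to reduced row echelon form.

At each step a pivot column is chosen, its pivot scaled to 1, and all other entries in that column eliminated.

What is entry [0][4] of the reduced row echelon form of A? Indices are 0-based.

[1] R0 /= 1  ⇒  (1, 3, 1, 2, 2)
     R2 -= 1·R0  ⇒  (0, 0, 4, 4, 2)
     R3 -= 2·R0  ⇒  (0, 2, 3, 2, 1)
[2] R1 /= 1  ⇒  (0, 1, 1, 1, 4)
     R0 -= 3·R1  ⇒  (1, 0, 3, 4, 0)
     R3 -= 2·R1  ⇒  (0, 0, 1, 0, 3)
[3] R2 /= 4  ⇒  (0, 0, 1, 1, 3)
     R0 -= 3·R2  ⇒  (1, 0, 0, 1, 1)
     R1 -= 1·R2  ⇒  (0, 1, 0, 0, 1)
     R3 -= 1·R2  ⇒  (0, 0, 0, 4, 0)
[4] R3 /= 4  ⇒  (0, 0, 0, 1, 0)
     R0 -= 1·R3  ⇒  (1, 0, 0, 0, 1)
     R2 -= 1·R3  ⇒  (0, 0, 1, 0, 3)

M[0][4] = 1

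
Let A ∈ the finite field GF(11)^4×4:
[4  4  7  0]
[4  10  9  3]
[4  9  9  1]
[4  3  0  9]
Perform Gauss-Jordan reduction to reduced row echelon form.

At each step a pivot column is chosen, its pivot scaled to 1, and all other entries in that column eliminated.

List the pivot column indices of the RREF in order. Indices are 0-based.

pivot columns: 0, 1, 2, 3

[1] R0 /= 4  ⇒  (1, 1, 10, 0)
     R1 -= 4·R0  ⇒  (0, 6, 2, 3)
     R2 -= 4·R0  ⇒  (0, 5, 2, 1)
     R3 -= 4·R0  ⇒  (0, 10, 4, 9)
[2] R1 /= 6  ⇒  (0, 1, 4, 6)
     R0 -= 1·R1  ⇒  (1, 0, 6, 5)
     R2 -= 5·R1  ⇒  (0, 0, 4, 4)
     R3 -= 10·R1  ⇒  (0, 0, 8, 4)
[3] R2 /= 4  ⇒  (0, 0, 1, 1)
     R0 -= 6·R2  ⇒  (1, 0, 0, 10)
     R1 -= 4·R2  ⇒  (0, 1, 0, 2)
     R3 -= 8·R2  ⇒  (0, 0, 0, 7)
[4] R3 /= 7  ⇒  (0, 0, 0, 1)
     R0 -= 10·R3  ⇒  (1, 0, 0, 0)
     R1 -= 2·R3  ⇒  (0, 1, 0, 0)
     R2 -= 1·R3  ⇒  (0, 0, 1, 0)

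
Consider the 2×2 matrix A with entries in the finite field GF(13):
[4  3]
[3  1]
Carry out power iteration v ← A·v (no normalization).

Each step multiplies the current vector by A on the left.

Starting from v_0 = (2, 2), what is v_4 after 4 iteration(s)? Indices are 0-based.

v_4 = (7, 10)

v_0 = (2, 2).
v_1 = A·v_0 = (1, 8).
v_2 = A·v_1 = (2, 11).
v_3 = A·v_2 = (2, 4).
v_4 = A·v_3 = (7, 10).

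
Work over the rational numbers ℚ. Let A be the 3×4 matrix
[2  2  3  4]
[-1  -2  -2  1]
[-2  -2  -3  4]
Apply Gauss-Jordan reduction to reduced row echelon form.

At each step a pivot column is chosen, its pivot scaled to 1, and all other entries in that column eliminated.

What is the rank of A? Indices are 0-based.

rank = 3

[1] R0 /= 2  ⇒  (1, 1, 3/2, 2)
     R1 -= -1·R0  ⇒  (0, -1, -1/2, 3)
     R2 -= -2·R0  ⇒  (0, 0, 0, 8)
[2] R1 /= -1  ⇒  (0, 1, 1/2, -3)
     R0 -= 1·R1  ⇒  (1, 0, 1, 5)
column 2 empty below row 2
[3] R2 /= 8  ⇒  (0, 0, 0, 1)
     R0 -= 5·R2  ⇒  (1, 0, 1, 0)
     R1 -= -3·R2  ⇒  (0, 1, 1/2, 0)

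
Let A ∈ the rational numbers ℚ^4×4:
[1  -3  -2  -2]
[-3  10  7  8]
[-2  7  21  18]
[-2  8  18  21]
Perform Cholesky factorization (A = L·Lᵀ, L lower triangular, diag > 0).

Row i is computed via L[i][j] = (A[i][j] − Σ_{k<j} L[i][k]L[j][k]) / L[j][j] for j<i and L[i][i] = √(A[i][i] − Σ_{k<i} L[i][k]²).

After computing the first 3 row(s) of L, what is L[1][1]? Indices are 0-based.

Step 1: L[0][0] = √(1) = 1.
  L[1][0] = (-3) / L[0][0] = -3.
Step 2: L[1][1] = √(1) = 1.
  L[2][0] = (-2) / L[0][0] = -2.
  L[2][1] = (1) / L[1][1] = 1.
Step 3: L[2][2] = √(16) = 4.

L[1][1] = 1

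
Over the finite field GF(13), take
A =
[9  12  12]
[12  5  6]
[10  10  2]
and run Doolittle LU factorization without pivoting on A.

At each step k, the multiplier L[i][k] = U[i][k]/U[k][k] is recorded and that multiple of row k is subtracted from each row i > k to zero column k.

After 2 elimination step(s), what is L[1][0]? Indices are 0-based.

k=0: U[0][0]=9
  eliminate (1,0): mult=10, new row 1: (0, 2, 3); set L[1][0]=10
  eliminate (2,0): mult=4, new row 2: (0, 1, 6); set L[2][0]=4
k=1: U[1][1]=2
  eliminate (2,1): mult=7, new row 2: (0, 0, 11); set L[2][1]=7

L[1][0] = 10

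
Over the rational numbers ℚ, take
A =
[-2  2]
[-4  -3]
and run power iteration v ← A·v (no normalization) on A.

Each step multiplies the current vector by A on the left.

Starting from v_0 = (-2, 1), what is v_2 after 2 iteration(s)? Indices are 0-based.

v_0 = (-2, 1).
v_1 = A·v_0 = (6, 5).
v_2 = A·v_1 = (-2, -39).

v_2 = (-2, -39)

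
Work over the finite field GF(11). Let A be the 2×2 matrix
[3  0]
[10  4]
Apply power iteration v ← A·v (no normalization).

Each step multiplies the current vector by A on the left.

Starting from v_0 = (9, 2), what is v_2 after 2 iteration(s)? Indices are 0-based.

v_2 = (4, 2)

v_0 = (9, 2).
v_1 = A·v_0 = (5, 10).
v_2 = A·v_1 = (4, 2).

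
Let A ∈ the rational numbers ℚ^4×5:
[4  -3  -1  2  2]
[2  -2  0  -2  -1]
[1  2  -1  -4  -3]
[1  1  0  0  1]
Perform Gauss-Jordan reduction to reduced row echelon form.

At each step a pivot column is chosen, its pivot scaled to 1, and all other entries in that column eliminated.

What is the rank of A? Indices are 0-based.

[1] R0 /= 4  ⇒  (1, -3/4, -1/4, 1/2, 1/2)
     R1 -= 2·R0  ⇒  (0, -1/2, 1/2, -3, -2)
     R2 -= 1·R0  ⇒  (0, 11/4, -3/4, -9/2, -7/2)
     R3 -= 1·R0  ⇒  (0, 7/4, 1/4, -1/2, 1/2)
[2] R1 /= -1/2  ⇒  (0, 1, -1, 6, 4)
     R0 -= -3/4·R1  ⇒  (1, 0, -1, 5, 7/2)
     R2 -= 11/4·R1  ⇒  (0, 0, 2, -21, -29/2)
     R3 -= 7/4·R1  ⇒  (0, 0, 2, -11, -13/2)
[3] R2 /= 2  ⇒  (0, 0, 1, -21/2, -29/4)
     R0 -= -1·R2  ⇒  (1, 0, 0, -11/2, -15/4)
     R1 -= -1·R2  ⇒  (0, 1, 0, -9/2, -13/4)
     R3 -= 2·R2  ⇒  (0, 0, 0, 10, 8)
[4] R3 /= 10  ⇒  (0, 0, 0, 1, 4/5)
     R0 -= -11/2·R3  ⇒  (1, 0, 0, 0, 13/20)
     R1 -= -9/2·R3  ⇒  (0, 1, 0, 0, 7/20)
     R2 -= -21/2·R3  ⇒  (0, 0, 1, 0, 23/20)

rank = 4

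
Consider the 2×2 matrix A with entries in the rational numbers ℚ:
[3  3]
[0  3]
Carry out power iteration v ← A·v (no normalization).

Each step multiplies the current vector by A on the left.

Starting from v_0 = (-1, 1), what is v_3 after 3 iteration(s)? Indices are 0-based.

v_3 = (54, 27)

v_0 = (-1, 1).
v_1 = A·v_0 = (0, 3).
v_2 = A·v_1 = (9, 9).
v_3 = A·v_2 = (54, 27).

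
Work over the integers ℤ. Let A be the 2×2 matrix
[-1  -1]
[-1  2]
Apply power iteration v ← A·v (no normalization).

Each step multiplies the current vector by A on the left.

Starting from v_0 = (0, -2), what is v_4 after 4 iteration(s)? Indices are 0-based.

v_4 = (14, -52)

v_0 = (0, -2).
v_1 = A·v_0 = (2, -4).
v_2 = A·v_1 = (2, -10).
v_3 = A·v_2 = (8, -22).
v_4 = A·v_3 = (14, -52).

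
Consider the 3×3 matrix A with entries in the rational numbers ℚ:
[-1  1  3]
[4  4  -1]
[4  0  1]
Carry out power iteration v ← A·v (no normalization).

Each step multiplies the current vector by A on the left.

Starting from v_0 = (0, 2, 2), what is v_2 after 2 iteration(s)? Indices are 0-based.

v_2 = (4, 54, 34)

v_0 = (0, 2, 2).
v_1 = A·v_0 = (8, 6, 2).
v_2 = A·v_1 = (4, 54, 34).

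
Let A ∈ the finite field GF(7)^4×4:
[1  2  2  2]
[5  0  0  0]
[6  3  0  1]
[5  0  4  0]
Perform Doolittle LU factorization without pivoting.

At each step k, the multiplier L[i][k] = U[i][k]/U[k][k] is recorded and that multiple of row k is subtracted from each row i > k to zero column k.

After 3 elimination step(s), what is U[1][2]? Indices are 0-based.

U[1][2] = 4

Step 1: pivot at (0,0) is 1.
  row1 ← row1 − (5)·row0  ⇒  L[1][0]=5, U row1=(0, 4, 4, 4)
  row2 ← row2 − (6)·row0  ⇒  L[2][0]=6, U row2=(0, 5, 2, 3)
  row3 ← row3 − (5)·row0  ⇒  L[3][0]=5, U row3=(0, 4, 1, 4)
Step 2: pivot at (1,1) is 4.
  row2 ← row2 − (3)·row1  ⇒  L[2][1]=3, U row2=(0, 0, 4, 5)
  row3 ← row3 − (1)·row1  ⇒  L[3][1]=1, U row3=(0, 0, 4, 0)
Step 3: pivot at (2,2) is 4.
  row3 ← row3 − (1)·row2  ⇒  L[3][2]=1, U row3=(0, 0, 0, 2)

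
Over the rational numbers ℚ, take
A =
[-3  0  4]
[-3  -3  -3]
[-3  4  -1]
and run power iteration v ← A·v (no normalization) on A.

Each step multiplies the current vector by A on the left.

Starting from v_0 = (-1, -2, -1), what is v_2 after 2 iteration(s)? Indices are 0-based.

v_2 = (-13, -21, 55)

v_0 = (-1, -2, -1).
v_1 = A·v_0 = (-1, 12, -4).
v_2 = A·v_1 = (-13, -21, 55).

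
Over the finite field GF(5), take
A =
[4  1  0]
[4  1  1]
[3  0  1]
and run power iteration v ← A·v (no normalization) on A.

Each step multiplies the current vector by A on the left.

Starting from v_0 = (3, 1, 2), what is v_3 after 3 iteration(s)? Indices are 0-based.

v_0 = (3, 1, 2).
v_1 = A·v_0 = (3, 0, 1).
v_2 = A·v_1 = (2, 3, 0).
v_3 = A·v_2 = (1, 1, 1).

v_3 = (1, 1, 1)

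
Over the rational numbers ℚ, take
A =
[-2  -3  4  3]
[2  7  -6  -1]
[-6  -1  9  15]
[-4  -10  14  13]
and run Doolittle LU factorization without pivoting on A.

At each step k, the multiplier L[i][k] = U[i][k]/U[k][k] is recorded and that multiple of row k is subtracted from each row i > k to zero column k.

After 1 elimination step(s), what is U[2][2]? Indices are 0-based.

[col 0] pivot -2
  R1 -= -1*R0 → (0, 4, -2, 2)  (L[1][0] := -1)
  R2 -= 3*R0 → (0, 8, -3, 6)  (L[2][0] := 3)
  R3 -= 2*R0 → (0, -4, 6, 7)  (L[3][0] := 2)

U[2][2] = -3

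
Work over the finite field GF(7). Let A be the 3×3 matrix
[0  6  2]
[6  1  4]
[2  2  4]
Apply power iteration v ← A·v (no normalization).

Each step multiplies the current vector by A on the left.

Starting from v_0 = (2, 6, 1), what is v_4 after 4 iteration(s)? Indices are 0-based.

v_4 = (4, 5, 4)

v_0 = (2, 6, 1).
v_1 = A·v_0 = (3, 1, 6).
v_2 = A·v_1 = (4, 1, 4).
v_3 = A·v_2 = (0, 6, 5).
v_4 = A·v_3 = (4, 5, 4).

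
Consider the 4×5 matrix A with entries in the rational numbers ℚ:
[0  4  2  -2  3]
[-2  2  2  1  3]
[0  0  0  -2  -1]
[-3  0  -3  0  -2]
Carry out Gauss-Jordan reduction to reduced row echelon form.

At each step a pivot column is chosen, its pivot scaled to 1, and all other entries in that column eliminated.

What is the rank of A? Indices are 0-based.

pivot(0,0): swap R0↔R1
pivot(0,0)=-2: scale R0 → (1, -1, -1, -1/2, -3/2)
  clear (3,0): R3 −= (-3)R0 → (0, -3, -6, -3/2, -13/2)
pivot(1,1)=4: scale R1 → (0, 1, 1/2, -1/2, 3/4)
  clear (0,1): R0 −= (-1)R1 → (1, 0, -1/2, -1, -3/4)
  clear (3,1): R3 −= (-3)R1 → (0, 0, -9/2, -3, -17/4)
pivot(2,2): swap R2↔R3
pivot(2,2)=-9/2: scale R2 → (0, 0, 1, 2/3, 17/18)
  clear (0,2): R0 −= (-1/2)R2 → (1, 0, 0, -2/3, -5/18)
  clear (1,2): R1 −= (1/2)R2 → (0, 1, 0, -5/6, 5/18)
pivot(3,3)=-2: scale R3 → (0, 0, 0, 1, 1/2)
  clear (0,3): R0 −= (-2/3)R3 → (1, 0, 0, 0, 1/18)
  clear (1,3): R1 −= (-5/6)R3 → (0, 1, 0, 0, 25/36)
  clear (2,3): R2 −= (2/3)R3 → (0, 0, 1, 0, 11/18)

rank = 4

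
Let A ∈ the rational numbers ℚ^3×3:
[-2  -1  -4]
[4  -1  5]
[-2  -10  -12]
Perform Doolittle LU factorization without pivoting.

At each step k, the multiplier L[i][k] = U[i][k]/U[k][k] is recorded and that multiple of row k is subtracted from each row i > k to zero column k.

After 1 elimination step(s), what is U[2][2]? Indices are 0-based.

U[2][2] = -8

[col 0] pivot -2
  R1 -= -2*R0 → (0, -3, -3)  (L[1][0] := -2)
  R2 -= 1*R0 → (0, -9, -8)  (L[2][0] := 1)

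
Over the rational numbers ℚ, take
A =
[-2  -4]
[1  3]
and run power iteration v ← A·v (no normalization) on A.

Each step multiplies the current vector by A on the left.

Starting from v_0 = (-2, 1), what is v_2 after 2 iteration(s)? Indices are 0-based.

v_2 = (-4, 3)

v_0 = (-2, 1).
v_1 = A·v_0 = (0, 1).
v_2 = A·v_1 = (-4, 3).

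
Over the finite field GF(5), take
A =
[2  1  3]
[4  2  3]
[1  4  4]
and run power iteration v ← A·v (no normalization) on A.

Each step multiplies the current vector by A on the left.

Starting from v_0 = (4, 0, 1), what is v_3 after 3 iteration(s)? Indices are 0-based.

v_3 = (3, 4, 0)

v_0 = (4, 0, 1).
v_1 = A·v_0 = (1, 4, 3).
v_2 = A·v_1 = (0, 1, 4).
v_3 = A·v_2 = (3, 4, 0).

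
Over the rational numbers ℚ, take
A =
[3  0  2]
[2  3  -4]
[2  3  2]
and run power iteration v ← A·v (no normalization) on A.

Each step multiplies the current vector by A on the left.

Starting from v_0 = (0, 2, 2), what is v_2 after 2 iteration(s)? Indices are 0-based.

v_2 = (32, -38, 22)

v_0 = (0, 2, 2).
v_1 = A·v_0 = (4, -2, 10).
v_2 = A·v_1 = (32, -38, 22).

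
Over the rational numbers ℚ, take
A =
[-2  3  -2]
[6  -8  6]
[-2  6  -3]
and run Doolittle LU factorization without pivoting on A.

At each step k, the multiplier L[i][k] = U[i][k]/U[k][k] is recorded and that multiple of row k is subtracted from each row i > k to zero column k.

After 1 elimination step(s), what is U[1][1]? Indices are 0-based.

Step 1: pivot at (0,0) is -2.
  row1 ← row1 − (-3)·row0  ⇒  L[1][0]=-3, U row1=(0, 1, 0)
  row2 ← row2 − (1)·row0  ⇒  L[2][0]=1, U row2=(0, 3, -1)

U[1][1] = 1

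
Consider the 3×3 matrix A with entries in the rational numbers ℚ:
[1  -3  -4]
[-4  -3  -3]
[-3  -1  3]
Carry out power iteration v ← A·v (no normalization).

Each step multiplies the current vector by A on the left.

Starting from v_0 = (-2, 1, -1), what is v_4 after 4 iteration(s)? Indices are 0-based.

v_4 = (-1092, -1169, 54)

v_0 = (-2, 1, -1).
v_1 = A·v_0 = (-1, 8, 2).
v_2 = A·v_1 = (-33, -26, 1).
v_3 = A·v_2 = (41, 207, 128).
v_4 = A·v_3 = (-1092, -1169, 54).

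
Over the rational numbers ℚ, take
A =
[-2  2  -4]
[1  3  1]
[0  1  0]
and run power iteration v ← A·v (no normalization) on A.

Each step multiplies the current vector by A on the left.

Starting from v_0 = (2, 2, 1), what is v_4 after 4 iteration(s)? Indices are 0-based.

v_4 = (148, 309, 102)

v_0 = (2, 2, 1).
v_1 = A·v_0 = (-4, 9, 2).
v_2 = A·v_1 = (18, 25, 9).
v_3 = A·v_2 = (-22, 102, 25).
v_4 = A·v_3 = (148, 309, 102).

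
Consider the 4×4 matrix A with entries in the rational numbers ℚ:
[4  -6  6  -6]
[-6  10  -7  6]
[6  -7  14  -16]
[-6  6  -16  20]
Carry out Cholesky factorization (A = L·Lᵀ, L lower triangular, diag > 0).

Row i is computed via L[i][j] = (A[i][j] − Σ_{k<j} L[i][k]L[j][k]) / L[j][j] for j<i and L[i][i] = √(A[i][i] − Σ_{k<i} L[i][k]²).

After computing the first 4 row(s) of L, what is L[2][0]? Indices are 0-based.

Step 1: L[0][0] = √(4) = 2.
  L[1][0] = (-6) / L[0][0] = -3.
Step 2: L[1][1] = √(1) = 1.
  L[2][0] = (6) / L[0][0] = 3.
  L[2][1] = (2) / L[1][1] = 2.
Step 3: L[2][2] = √(1) = 1.
  L[3][0] = (-6) / L[0][0] = -3.
  L[3][1] = (-3) / L[1][1] = -3.
  L[3][2] = (-1) / L[2][2] = -1.
Step 4: L[3][3] = √(1) = 1.

L[2][0] = 3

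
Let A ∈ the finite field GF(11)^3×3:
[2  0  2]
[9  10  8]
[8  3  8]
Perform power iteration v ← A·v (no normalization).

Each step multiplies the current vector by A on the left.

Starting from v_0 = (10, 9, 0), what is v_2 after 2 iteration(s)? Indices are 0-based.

v_0 = (10, 9, 0).
v_1 = A·v_0 = (9, 4, 8).
v_2 = A·v_1 = (1, 9, 5).

v_2 = (1, 9, 5)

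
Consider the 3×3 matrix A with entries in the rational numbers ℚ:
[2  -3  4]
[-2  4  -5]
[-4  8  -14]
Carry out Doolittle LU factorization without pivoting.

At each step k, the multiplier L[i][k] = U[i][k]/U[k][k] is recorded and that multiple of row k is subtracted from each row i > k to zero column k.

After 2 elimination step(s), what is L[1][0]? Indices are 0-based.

L[1][0] = -1

k=0: U[0][0]=2
  eliminate (1,0): mult=-1, new row 1: (0, 1, -1); set L[1][0]=-1
  eliminate (2,0): mult=-2, new row 2: (0, 2, -6); set L[2][0]=-2
k=1: U[1][1]=1
  eliminate (2,1): mult=2, new row 2: (0, 0, -4); set L[2][1]=2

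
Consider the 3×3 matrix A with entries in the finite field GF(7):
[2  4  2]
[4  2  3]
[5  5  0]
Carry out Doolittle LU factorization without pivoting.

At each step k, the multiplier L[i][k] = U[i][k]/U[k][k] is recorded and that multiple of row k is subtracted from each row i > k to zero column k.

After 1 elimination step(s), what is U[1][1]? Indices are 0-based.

Step 1: pivot at (0,0) is 2.
  row1 ← row1 − (2)·row0  ⇒  L[1][0]=2, U row1=(0, 1, 6)
  row2 ← row2 − (6)·row0  ⇒  L[2][0]=6, U row2=(0, 2, 2)

U[1][1] = 1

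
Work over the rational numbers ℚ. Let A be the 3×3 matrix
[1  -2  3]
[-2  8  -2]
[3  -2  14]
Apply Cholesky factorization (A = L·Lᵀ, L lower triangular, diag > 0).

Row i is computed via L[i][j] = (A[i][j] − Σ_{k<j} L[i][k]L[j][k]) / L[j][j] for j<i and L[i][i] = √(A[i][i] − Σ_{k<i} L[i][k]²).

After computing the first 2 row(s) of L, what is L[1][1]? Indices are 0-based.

Step 1: L[0][0] = √(1) = 1.
  L[1][0] = (-2) / L[0][0] = -2.
Step 2: L[1][1] = √(4) = 2.

L[1][1] = 2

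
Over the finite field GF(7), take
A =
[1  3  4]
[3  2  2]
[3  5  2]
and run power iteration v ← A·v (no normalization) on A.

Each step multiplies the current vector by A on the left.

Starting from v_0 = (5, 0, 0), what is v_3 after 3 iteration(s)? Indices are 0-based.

v_3 = (3, 6, 0)

v_0 = (5, 0, 0).
v_1 = A·v_0 = (5, 1, 1).
v_2 = A·v_1 = (5, 5, 1).
v_3 = A·v_2 = (3, 6, 0).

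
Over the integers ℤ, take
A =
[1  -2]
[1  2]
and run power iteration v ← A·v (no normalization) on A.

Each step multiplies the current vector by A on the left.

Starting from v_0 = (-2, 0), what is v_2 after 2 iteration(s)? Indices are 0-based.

v_0 = (-2, 0).
v_1 = A·v_0 = (-2, -2).
v_2 = A·v_1 = (2, -6).

v_2 = (2, -6)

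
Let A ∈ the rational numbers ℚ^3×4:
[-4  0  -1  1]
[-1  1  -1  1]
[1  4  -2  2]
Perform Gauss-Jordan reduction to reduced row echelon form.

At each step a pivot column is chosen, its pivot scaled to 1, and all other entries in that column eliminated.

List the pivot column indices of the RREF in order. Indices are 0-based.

pivot(0,0)=-4: scale R0 → (1, 0, 1/4, -1/4)
  clear (1,0): R1 −= (-1)R0 → (0, 1, -3/4, 3/4)
  clear (2,0): R2 −= (1)R0 → (0, 4, -9/4, 9/4)
pivot(1,1)=1: scale R1 → (0, 1, -3/4, 3/4)
  clear (2,1): R2 −= (4)R1 → (0, 0, 3/4, -3/4)
pivot(2,2)=3/4: scale R2 → (0, 0, 1, -1)
  clear (0,2): R0 −= (1/4)R2 → (1, 0, 0, 0)
  clear (1,2): R1 −= (-3/4)R2 → (0, 1, 0, 0)

pivot columns: 0, 1, 2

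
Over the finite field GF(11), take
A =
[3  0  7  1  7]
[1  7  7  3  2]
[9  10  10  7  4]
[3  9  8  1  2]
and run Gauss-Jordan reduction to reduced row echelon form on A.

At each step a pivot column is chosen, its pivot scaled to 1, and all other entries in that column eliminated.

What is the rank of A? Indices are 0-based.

rank = 4

[1] R0 /= 3  ⇒  (1, 0, 6, 4, 6)
     R1 -= 1·R0  ⇒  (0, 7, 1, 10, 7)
     R2 -= 9·R0  ⇒  (0, 10, 0, 4, 5)
     R3 -= 3·R0  ⇒  (0, 9, 1, 0, 6)
[2] R1 /= 7  ⇒  (0, 1, 8, 3, 1)
     R2 -= 10·R1  ⇒  (0, 0, 8, 7, 6)
     R3 -= 9·R1  ⇒  (0, 0, 6, 6, 8)
[3] R2 /= 8  ⇒  (0, 0, 1, 5, 9)
     R0 -= 6·R2  ⇒  (1, 0, 0, 7, 7)
     R1 -= 8·R2  ⇒  (0, 1, 0, 7, 6)
     R3 -= 6·R2  ⇒  (0, 0, 0, 9, 9)
[4] R3 /= 9  ⇒  (0, 0, 0, 1, 1)
     R0 -= 7·R3  ⇒  (1, 0, 0, 0, 0)
     R1 -= 7·R3  ⇒  (0, 1, 0, 0, 10)
     R2 -= 5·R3  ⇒  (0, 0, 1, 0, 4)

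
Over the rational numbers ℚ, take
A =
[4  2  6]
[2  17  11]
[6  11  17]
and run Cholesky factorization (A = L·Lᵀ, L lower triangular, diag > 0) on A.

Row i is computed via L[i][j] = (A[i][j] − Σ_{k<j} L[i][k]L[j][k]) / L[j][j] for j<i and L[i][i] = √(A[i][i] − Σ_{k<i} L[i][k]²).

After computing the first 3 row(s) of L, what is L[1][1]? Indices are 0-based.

L[1][1] = 4

Step 1: L[0][0] = √(4) = 2.
  L[1][0] = (2) / L[0][0] = 1.
Step 2: L[1][1] = √(16) = 4.
  L[2][0] = (6) / L[0][0] = 3.
  L[2][1] = (8) / L[1][1] = 2.
Step 3: L[2][2] = √(4) = 2.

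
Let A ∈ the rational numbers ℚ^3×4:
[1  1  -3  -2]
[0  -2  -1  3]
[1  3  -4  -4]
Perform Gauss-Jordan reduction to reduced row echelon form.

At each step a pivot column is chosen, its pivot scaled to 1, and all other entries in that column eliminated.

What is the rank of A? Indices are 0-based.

rank = 3

step 1: normalize row 0 (÷1) = (1, 1, -3, -2)
  row 2: subtract 1×row0 = (0, 2, -1, -2)
step 2: normalize row 1 (÷-2) = (0, 1, 1/2, -3/2)
  row 0: subtract 1×row1 = (1, 0, -7/2, -1/2)
  row 2: subtract 2×row1 = (0, 0, -2, 1)
step 3: normalize row 2 (÷-2) = (0, 0, 1, -1/2)
  row 0: subtract -7/2×row2 = (1, 0, 0, -9/4)
  row 1: subtract 1/2×row2 = (0, 1, 0, -5/4)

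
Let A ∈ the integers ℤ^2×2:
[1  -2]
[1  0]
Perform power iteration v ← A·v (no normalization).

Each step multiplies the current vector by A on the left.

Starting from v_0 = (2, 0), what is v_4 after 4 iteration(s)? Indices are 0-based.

v_0 = (2, 0).
v_1 = A·v_0 = (2, 2).
v_2 = A·v_1 = (-2, 2).
v_3 = A·v_2 = (-6, -2).
v_4 = A·v_3 = (-2, -6).

v_4 = (-2, -6)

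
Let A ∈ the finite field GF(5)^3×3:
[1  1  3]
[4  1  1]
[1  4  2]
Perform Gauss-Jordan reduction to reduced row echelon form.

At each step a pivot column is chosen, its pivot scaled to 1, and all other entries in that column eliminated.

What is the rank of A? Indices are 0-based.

rank = 3

step 1: normalize row 0 (÷1) = (1, 1, 3)
  row 1: subtract 4×row0 = (0, 2, 4)
  row 2: subtract 1×row0 = (0, 3, 4)
step 2: normalize row 1 (÷2) = (0, 1, 2)
  row 0: subtract 1×row1 = (1, 0, 1)
  row 2: subtract 3×row1 = (0, 0, 3)
step 3: normalize row 2 (÷3) = (0, 0, 1)
  row 0: subtract 1×row2 = (1, 0, 0)
  row 1: subtract 2×row2 = (0, 1, 0)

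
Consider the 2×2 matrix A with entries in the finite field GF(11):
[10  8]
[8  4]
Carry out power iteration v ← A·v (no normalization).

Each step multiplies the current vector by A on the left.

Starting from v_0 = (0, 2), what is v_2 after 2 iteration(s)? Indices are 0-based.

v_2 = (4, 6)

v_0 = (0, 2).
v_1 = A·v_0 = (5, 8).
v_2 = A·v_1 = (4, 6).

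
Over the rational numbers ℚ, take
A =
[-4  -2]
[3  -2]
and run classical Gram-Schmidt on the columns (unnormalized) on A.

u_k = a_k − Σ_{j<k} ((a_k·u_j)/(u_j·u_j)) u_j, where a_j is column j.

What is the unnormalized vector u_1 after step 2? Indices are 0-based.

u_1 = (-42/25, -56/25)

Step 1: u_0 = a_0 = (-4, 3).
Step 2: u_1 = a_1 − (2/25)·u_0 = (-42/25, -56/25).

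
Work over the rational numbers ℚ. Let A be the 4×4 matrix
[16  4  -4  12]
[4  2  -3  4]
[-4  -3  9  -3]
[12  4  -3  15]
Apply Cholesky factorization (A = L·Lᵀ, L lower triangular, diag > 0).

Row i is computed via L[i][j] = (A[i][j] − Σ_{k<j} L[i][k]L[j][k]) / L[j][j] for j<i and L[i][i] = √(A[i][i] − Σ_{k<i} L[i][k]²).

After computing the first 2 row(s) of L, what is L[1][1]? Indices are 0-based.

Step 1: L[0][0] = √(16) = 4.
  L[1][0] = (4) / L[0][0] = 1.
Step 2: L[1][1] = √(1) = 1.

L[1][1] = 1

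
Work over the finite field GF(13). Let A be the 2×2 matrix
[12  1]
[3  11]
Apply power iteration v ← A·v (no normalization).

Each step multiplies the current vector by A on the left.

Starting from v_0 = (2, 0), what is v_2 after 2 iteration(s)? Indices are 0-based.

v_0 = (2, 0).
v_1 = A·v_0 = (11, 6).
v_2 = A·v_1 = (8, 8).

v_2 = (8, 8)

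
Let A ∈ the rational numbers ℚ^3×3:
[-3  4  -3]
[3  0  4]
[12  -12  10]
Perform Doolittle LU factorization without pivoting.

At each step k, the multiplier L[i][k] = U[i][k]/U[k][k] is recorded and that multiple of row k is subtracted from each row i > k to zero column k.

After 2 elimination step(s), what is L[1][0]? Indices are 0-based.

L[1][0] = -1

Step 1: pivot at (0,0) is -3.
  row1 ← row1 − (-1)·row0  ⇒  L[1][0]=-1, U row1=(0, 4, 1)
  row2 ← row2 − (-4)·row0  ⇒  L[2][0]=-4, U row2=(0, 4, -2)
Step 2: pivot at (1,1) is 4.
  row2 ← row2 − (1)·row1  ⇒  L[2][1]=1, U row2=(0, 0, -3)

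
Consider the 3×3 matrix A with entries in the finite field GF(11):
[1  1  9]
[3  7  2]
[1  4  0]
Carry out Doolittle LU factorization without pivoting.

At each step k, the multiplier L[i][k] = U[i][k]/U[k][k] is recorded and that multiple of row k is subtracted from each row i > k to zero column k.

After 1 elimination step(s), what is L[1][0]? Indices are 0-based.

k=0: U[0][0]=1
  eliminate (1,0): mult=3, new row 1: (0, 4, 8); set L[1][0]=3
  eliminate (2,0): mult=1, new row 2: (0, 3, 2); set L[2][0]=1

L[1][0] = 3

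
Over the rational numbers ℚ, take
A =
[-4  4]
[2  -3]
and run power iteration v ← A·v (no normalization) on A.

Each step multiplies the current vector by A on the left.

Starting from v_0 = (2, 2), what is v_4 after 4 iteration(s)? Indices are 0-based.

v_0 = (2, 2).
v_1 = A·v_0 = (0, -2).
v_2 = A·v_1 = (-8, 6).
v_3 = A·v_2 = (56, -34).
v_4 = A·v_3 = (-360, 214).

v_4 = (-360, 214)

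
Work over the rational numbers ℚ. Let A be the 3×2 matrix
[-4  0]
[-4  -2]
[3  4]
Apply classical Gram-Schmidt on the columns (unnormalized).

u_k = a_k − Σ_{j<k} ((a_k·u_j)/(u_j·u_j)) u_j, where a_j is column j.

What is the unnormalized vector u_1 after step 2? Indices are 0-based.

u_1 = (80/41, -2/41, 104/41)

Step 1: u_0 = a_0 = (-4, -4, 3).
Step 2: u_1 = a_1 − (20/41)·u_0 = (80/41, -2/41, 104/41).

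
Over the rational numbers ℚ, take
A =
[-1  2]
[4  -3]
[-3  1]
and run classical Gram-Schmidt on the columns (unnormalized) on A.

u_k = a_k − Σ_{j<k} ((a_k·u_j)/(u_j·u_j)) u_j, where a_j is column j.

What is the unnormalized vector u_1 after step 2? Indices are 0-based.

u_1 = (35/26, -5/13, -25/26)

Step 1: u_0 = a_0 = (-1, 4, -3).
Step 2: u_1 = a_1 − (-17/26)·u_0 = (35/26, -5/13, -25/26).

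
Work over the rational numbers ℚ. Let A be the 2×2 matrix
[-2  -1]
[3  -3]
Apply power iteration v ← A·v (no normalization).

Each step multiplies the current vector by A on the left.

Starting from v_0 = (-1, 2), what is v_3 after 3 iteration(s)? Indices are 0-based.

v_0 = (-1, 2).
v_1 = A·v_0 = (0, -9).
v_2 = A·v_1 = (9, 27).
v_3 = A·v_2 = (-45, -54).

v_3 = (-45, -54)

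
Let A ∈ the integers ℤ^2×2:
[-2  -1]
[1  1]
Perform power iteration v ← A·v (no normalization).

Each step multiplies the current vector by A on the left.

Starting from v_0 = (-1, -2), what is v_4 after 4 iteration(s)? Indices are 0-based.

v_0 = (-1, -2).
v_1 = A·v_0 = (4, -3).
v_2 = A·v_1 = (-5, 1).
v_3 = A·v_2 = (9, -4).
v_4 = A·v_3 = (-14, 5).

v_4 = (-14, 5)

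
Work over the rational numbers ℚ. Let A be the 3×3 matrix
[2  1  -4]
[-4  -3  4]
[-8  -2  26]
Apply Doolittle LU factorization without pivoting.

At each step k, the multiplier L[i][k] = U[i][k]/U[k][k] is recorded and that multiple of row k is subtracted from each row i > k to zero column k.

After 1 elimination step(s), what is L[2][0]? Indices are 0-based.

L[2][0] = -4

Step 1: pivot at (0,0) is 2.
  row1 ← row1 − (-2)·row0  ⇒  L[1][0]=-2, U row1=(0, -1, -4)
  row2 ← row2 − (-4)·row0  ⇒  L[2][0]=-4, U row2=(0, 2, 10)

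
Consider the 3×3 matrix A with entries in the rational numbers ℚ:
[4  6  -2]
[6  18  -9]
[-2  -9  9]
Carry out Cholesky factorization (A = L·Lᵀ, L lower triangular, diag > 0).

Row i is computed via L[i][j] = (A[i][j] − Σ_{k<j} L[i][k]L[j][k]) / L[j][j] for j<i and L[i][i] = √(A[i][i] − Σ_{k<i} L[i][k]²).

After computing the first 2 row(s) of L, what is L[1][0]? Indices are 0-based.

Step 1: L[0][0] = √(4) = 2.
  L[1][0] = (6) / L[0][0] = 3.
Step 2: L[1][1] = √(9) = 3.

L[1][0] = 3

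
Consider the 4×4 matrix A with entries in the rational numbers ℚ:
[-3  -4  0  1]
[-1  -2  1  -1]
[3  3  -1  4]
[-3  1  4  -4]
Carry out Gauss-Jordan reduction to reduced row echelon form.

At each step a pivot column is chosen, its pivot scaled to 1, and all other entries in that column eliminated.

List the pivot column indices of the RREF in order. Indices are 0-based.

pivot(0,0)=-3: scale R0 → (1, 4/3, 0, -1/3)
  clear (1,0): R1 −= (-1)R0 → (0, -2/3, 1, -4/3)
  clear (2,0): R2 −= (3)R0 → (0, -1, -1, 5)
  clear (3,0): R3 −= (-3)R0 → (0, 5, 4, -5)
pivot(1,1)=-2/3: scale R1 → (0, 1, -3/2, 2)
  clear (0,1): R0 −= (4/3)R1 → (1, 0, 2, -3)
  clear (2,1): R2 −= (-1)R1 → (0, 0, -5/2, 7)
  clear (3,1): R3 −= (5)R1 → (0, 0, 23/2, -15)
pivot(2,2)=-5/2: scale R2 → (0, 0, 1, -14/5)
  clear (0,2): R0 −= (2)R2 → (1, 0, 0, 13/5)
  clear (1,2): R1 −= (-3/2)R2 → (0, 1, 0, -11/5)
  clear (3,2): R3 −= (23/2)R2 → (0, 0, 0, 86/5)
pivot(3,3)=86/5: scale R3 → (0, 0, 0, 1)
  clear (0,3): R0 −= (13/5)R3 → (1, 0, 0, 0)
  clear (1,3): R1 −= (-11/5)R3 → (0, 1, 0, 0)
  clear (2,3): R2 −= (-14/5)R3 → (0, 0, 1, 0)

pivot columns: 0, 1, 2, 3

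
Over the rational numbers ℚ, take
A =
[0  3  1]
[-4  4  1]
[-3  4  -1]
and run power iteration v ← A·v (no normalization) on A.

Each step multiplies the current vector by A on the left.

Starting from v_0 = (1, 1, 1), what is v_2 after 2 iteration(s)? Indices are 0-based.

v_0 = (1, 1, 1).
v_1 = A·v_0 = (4, 1, 0).
v_2 = A·v_1 = (3, -12, -8).

v_2 = (3, -12, -8)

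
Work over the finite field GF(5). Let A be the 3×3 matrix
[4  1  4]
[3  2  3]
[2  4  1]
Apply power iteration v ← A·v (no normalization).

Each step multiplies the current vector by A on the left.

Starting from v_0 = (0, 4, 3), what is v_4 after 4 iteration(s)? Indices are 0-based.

v_0 = (0, 4, 3).
v_1 = A·v_0 = (1, 2, 4).
v_2 = A·v_1 = (2, 4, 4).
v_3 = A·v_2 = (3, 1, 4).
v_4 = A·v_3 = (4, 3, 4).

v_4 = (4, 3, 4)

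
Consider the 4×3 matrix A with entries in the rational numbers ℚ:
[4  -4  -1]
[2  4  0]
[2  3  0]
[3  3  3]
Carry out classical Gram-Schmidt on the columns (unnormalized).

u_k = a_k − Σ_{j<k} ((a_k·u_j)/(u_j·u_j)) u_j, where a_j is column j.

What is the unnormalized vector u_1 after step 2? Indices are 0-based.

Step 1: u_0 = a_0 = (4, 2, 2, 3).
Step 2: u_1 = a_1 − (7/33)·u_0 = (-160/33, 118/33, 85/33, 26/11).

u_1 = (-160/33, 118/33, 85/33, 26/11)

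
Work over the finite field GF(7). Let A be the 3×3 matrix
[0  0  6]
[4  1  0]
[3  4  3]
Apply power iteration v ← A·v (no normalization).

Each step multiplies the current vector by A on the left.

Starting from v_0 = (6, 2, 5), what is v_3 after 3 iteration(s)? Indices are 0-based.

v_0 = (6, 2, 5).
v_1 = A·v_0 = (2, 5, 6).
v_2 = A·v_1 = (1, 6, 2).
v_3 = A·v_2 = (5, 3, 5).

v_3 = (5, 3, 5)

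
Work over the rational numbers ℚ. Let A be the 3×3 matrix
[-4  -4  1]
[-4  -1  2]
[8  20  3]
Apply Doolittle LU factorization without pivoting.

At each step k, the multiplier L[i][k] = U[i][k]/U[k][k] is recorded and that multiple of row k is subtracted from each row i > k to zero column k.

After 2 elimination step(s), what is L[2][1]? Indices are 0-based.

k=0: U[0][0]=-4
  eliminate (1,0): mult=1, new row 1: (0, 3, 1); set L[1][0]=1
  eliminate (2,0): mult=-2, new row 2: (0, 12, 5); set L[2][0]=-2
k=1: U[1][1]=3
  eliminate (2,1): mult=4, new row 2: (0, 0, 1); set L[2][1]=4

L[2][1] = 4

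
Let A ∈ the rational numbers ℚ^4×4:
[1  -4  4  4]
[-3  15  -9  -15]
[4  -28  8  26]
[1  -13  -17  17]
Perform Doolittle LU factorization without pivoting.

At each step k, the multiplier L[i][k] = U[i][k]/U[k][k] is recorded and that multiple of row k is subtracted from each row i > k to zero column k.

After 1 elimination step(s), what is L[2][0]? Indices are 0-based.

Step 1: pivot at (0,0) is 1.
  row1 ← row1 − (-3)·row0  ⇒  L[1][0]=-3, U row1=(0, 3, 3, -3)
  row2 ← row2 − (4)·row0  ⇒  L[2][0]=4, U row2=(0, -12, -8, 10)
  row3 ← row3 − (1)·row0  ⇒  L[3][0]=1, U row3=(0, -9, -21, 13)

L[2][0] = 4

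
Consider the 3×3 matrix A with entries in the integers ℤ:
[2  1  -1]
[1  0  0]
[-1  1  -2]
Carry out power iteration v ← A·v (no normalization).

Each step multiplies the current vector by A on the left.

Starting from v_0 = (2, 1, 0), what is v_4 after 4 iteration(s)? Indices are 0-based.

v_4 = (83, 32, -7)

v_0 = (2, 1, 0).
v_1 = A·v_0 = (5, 2, -1).
v_2 = A·v_1 = (13, 5, -1).
v_3 = A·v_2 = (32, 13, -6).
v_4 = A·v_3 = (83, 32, -7).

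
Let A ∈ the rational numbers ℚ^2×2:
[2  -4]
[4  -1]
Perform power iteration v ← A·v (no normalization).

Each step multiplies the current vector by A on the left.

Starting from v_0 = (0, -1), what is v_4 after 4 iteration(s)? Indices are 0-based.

v_0 = (0, -1).
v_1 = A·v_0 = (4, 1).
v_2 = A·v_1 = (4, 15).
v_3 = A·v_2 = (-52, 1).
v_4 = A·v_3 = (-108, -209).

v_4 = (-108, -209)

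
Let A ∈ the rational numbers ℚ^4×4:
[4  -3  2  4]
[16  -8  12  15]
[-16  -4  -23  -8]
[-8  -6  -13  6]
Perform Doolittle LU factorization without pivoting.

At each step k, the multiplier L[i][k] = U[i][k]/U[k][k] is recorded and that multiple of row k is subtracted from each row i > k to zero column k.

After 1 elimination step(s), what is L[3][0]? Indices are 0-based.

L[3][0] = -2

k=0: U[0][0]=4
  eliminate (1,0): mult=4, new row 1: (0, 4, 4, -1); set L[1][0]=4
  eliminate (2,0): mult=-4, new row 2: (0, -16, -15, 8); set L[2][0]=-4
  eliminate (3,0): mult=-2, new row 3: (0, -12, -9, 14); set L[3][0]=-2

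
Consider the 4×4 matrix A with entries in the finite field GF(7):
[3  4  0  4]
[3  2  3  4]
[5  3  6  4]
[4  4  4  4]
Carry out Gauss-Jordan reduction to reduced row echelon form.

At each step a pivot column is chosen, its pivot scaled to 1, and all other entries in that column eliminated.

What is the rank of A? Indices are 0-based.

rank = 3

step 1: normalize row 0 (÷3) = (1, 6, 0, 6)
  row 1: subtract 3×row0 = (0, 5, 3, 0)
  row 2: subtract 5×row0 = (0, 1, 6, 2)
  row 3: subtract 4×row0 = (0, 1, 4, 1)
step 2: normalize row 1 (÷5) = (0, 1, 2, 0)
  row 0: subtract 6×row1 = (1, 0, 2, 6)
  row 2: subtract 1×row1 = (0, 0, 4, 2)
  row 3: subtract 1×row1 = (0, 0, 2, 1)
step 3: normalize row 2 (÷4) = (0, 0, 1, 4)
  row 0: subtract 2×row2 = (1, 0, 0, 5)
  row 1: subtract 2×row2 = (0, 1, 0, 6)
  row 3: subtract 2×row2 = (0, 0, 0, 0)
skip col 3 (zero from row 3)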